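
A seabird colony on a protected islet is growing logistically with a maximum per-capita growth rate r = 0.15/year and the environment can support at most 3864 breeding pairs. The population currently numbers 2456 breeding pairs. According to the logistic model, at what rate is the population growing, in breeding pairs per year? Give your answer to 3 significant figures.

dN/dt = rN(1 − N/K) = 0.15 × 2456 × (1 − 2456/3864).
1 − 2456/3864 = 0.36439; dN/dt = 0.15 × 2456 × 0.36439 = 134.24.

134 breeding pairs per year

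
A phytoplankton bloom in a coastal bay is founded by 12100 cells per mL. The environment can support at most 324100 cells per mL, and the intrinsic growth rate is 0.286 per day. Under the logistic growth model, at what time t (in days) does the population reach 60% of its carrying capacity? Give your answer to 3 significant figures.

12.8 days

A = (K − N₀)/N₀ = (324100 − 12100)/12100 = 25.785.
Solve 324100/(1 + 25.785·e^(−0.286t)) = 194460: 1 + 25.785·e^(−0.286t) = 1.6667, so e^(−0.286t) = 0.0258547.
−0.286·t = ln(0.0258547) = -3.6553, so t = 3.6553/0.286 = 12.781.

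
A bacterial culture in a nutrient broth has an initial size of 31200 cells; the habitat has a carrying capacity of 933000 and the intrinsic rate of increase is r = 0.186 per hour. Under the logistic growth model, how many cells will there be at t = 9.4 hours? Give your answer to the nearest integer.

A = (K − N₀)/N₀ = (933000 − 31200)/31200 = 28.904.
N(t) = K/(1 + A·e^(−rt)) = 933000/(1 + 28.904×e^(−0.186×9.4)).
e^(−1.748) = 0.17405; denominator = 1 + 28.904×0.17405 = 6.0308.
N = 933000/6.0308 = 154706.

154706 cells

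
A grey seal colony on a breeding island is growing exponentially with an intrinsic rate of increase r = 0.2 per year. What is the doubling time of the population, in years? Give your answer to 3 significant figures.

3.47 years

Doubling time t_d = ln(2)/r = 0.6931/0.2 = 3.4657.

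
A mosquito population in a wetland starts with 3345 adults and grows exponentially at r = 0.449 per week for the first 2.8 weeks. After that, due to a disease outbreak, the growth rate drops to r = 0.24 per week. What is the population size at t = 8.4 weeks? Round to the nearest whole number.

45090 adults

Phase 1: N(2.8) = 3345·e^(0.449×2.8) = 3345·e^1.257 = 11759.6.
Phase 2 runs for 8.4 − 2.8 = 5.6 weeks at r = 0.24.
N(8.4) = 11759.6·e^(0.24×5.6) = 11759.6·e^1.344 = 45090.3.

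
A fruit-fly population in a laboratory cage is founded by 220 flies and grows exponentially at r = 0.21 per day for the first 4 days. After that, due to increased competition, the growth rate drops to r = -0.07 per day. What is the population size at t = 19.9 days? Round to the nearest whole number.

167 flies

Phase 1: N(4) = 220·e^(0.21×4) = 220·e^0.84 = 509.601.
Phase 2 runs for 19.9 − 4 = 15.9 days at r = -0.07.
N(19.9) = 509.601·e^(-0.07×15.9) = 509.601·e^-1.113 = 167.44.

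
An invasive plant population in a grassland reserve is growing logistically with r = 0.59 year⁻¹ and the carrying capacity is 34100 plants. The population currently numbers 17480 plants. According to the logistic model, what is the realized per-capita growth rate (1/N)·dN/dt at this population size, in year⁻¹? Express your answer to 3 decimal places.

(1/N)·dN/dt = r(1 − N/K) = 0.59 × (1 − 17480/34100).
= 0.59 × 0.48739 = 0.28756.

0.288 per year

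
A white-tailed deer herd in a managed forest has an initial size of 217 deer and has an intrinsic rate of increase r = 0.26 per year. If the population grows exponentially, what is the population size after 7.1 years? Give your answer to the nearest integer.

1375 deer

N(t) = N₀·e^(rt) = 217 × e^(0.26×7.1) = 217 × e^1.846.
e^1.846 ≈ 6.3344, so N ≈ 217 × 6.3344 = 1374.57.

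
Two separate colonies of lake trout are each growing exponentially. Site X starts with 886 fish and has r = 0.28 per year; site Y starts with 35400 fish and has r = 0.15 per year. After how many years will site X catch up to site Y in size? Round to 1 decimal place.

Set 886·e^(0.28t) = 35400·e^(0.15t).
e^((0.28 − 0.15)t) = 35400/886 → e^(0.13·t) = 39.955.
0.13·t = ln(39.955) = 3.6878, so t = 3.6878/0.13 = 28.367.

28.4 years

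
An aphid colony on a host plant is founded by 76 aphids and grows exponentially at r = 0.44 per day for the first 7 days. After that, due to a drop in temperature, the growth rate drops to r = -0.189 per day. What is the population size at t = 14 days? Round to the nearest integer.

Phase 1: N(7) = 76·e^(0.44×7) = 76·e^3.08 = 1653.64.
Phase 2 runs for 14 − 7 = 7 days at r = -0.189.
N(14) = 1653.64·e^(-0.189×7) = 1653.64·e^-1.323 = 440.422.

440 aphids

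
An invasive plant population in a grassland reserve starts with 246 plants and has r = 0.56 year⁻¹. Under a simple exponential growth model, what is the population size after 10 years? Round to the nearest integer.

66525 plants

N(t) = N₀·e^(rt) = 246 × e^(0.56×10) = 246 × e^5.6.
e^5.6 ≈ 270.43, so N ≈ 246 × 270.43 = 66524.9.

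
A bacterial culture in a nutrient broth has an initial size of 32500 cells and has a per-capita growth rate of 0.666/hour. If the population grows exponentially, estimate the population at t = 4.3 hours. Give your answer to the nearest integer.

569660 cells

N(t) = N₀·e^(rt) = 32500 × e^(0.666×4.3) = 32500 × e^2.864.
e^2.864 ≈ 17.528, so N ≈ 32500 × 17.528 = 569660.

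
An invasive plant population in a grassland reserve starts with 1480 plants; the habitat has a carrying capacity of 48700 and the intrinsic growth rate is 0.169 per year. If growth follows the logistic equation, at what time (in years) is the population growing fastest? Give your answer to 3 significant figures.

Logistic growth is fastest at N = K/2 = 24350.
A = (K − N₀)/N₀ = 31.905. Set K/(1 + A·e^(−rt)) = K/2 → A·e^(−rt) = 1.
e^(−0.169t) = 1/31.905 = 0.0313427, so t = ln(31.905)/0.169 = 3.4628/0.169 = 20.49.

20.5 years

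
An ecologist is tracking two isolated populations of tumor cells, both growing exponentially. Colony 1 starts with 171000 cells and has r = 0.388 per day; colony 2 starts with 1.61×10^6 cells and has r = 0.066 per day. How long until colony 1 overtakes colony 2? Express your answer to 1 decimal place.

7.0 days

Set 171000·e^(0.388t) = 1.61×10^6·e^(0.066t).
e^((0.388 − 0.066)t) = 1.61×10^6/171000 → e^(0.322·t) = 9.4152.
0.322·t = ln(9.4152) = 2.2423, so t = 2.2423/0.322 = 6.9637.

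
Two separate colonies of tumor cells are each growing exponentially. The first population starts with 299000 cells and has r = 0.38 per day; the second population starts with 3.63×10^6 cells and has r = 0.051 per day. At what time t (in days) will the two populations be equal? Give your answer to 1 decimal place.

Set 299000·e^(0.38t) = 3.63×10^6·e^(0.051t).
e^((0.38 − 0.051)t) = 3.63×10^6/299000 → e^(0.329·t) = 12.14.
0.329·t = ln(12.14) = 2.4965, so t = 2.4965/0.329 = 7.5883.

7.6 days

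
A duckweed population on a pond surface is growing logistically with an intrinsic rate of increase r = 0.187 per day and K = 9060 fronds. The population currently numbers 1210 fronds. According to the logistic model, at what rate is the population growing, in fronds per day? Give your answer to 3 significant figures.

196 fronds per day

dN/dt = rN(1 − N/K) = 0.187 × 1210 × (1 − 1210/9060).
1 − 1210/9060 = 0.86645; dN/dt = 0.187 × 1210 × 0.86645 = 196.05.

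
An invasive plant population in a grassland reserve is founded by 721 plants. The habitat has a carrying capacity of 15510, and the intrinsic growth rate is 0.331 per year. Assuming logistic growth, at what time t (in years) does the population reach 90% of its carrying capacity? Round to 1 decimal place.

A = (K − N₀)/N₀ = (15510 − 721)/721 = 20.512.
Solve 15510/(1 + 20.512·e^(−0.331t)) = 13959: 1 + 20.512·e^(−0.331t) = 1.1111, so e^(−0.331t) = 0.00541694.
−0.331·t = ln(0.00541694) = -5.2182, so t = 5.2182/0.331 = 15.765.

15.8 years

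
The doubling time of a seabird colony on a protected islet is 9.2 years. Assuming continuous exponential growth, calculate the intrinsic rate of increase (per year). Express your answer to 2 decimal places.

0.08 per year

r = ln(2)/t_d = 0.6931/9.2 = 0.075342.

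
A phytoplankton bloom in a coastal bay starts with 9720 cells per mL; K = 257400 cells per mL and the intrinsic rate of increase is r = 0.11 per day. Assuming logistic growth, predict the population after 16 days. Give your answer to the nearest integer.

A = (K − N₀)/N₀ = (257400 − 9720)/9720 = 25.481.
N(t) = K/(1 + A·e^(−rt)) = 257400/(1 + 25.481×e^(−0.11×16)).
e^(−1.76) = 0.17204; denominator = 1 + 25.481×0.17204 = 5.384.
N = 257400/5.384 = 47808.7.

47809 cells per mL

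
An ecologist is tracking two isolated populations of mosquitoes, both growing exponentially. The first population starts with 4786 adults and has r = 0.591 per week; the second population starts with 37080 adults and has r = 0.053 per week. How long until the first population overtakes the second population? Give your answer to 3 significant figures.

Set 4786·e^(0.591t) = 37080·e^(0.053t).
e^((0.591 − 0.053)t) = 37080/4786 → e^(0.538·t) = 7.7476.
0.538·t = ln(7.7476) = 2.0474, so t = 2.0474/0.538 = 3.8055.

3.81 weeks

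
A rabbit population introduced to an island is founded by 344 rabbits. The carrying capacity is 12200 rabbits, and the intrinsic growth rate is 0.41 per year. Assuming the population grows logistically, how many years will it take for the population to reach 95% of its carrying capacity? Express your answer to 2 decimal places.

A = (K − N₀)/N₀ = (12200 − 344)/344 = 34.465.
Solve 12200/(1 + 34.465·e^(−0.41t)) = 11590: 1 + 34.465·e^(−0.41t) = 1.0526, so e^(−0.41t) = 0.0015271.
−0.41·t = ln(0.0015271) = -6.4844, so t = 6.4844/0.41 = 15.816.

15.82 years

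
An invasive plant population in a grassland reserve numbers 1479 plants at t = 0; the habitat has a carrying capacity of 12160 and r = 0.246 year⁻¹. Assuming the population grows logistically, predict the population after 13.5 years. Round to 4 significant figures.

A = (K − N₀)/N₀ = (12160 − 1479)/1479 = 7.2218.
N(t) = K/(1 + A·e^(−rt)) = 12160/(1 + 7.2218×e^(−0.246×13.5)).
e^(−3.321) = 0.036117; denominator = 1 + 7.2218×0.036117 = 1.2608.
N = 12160/1.2608 = 9644.47.

9644 plants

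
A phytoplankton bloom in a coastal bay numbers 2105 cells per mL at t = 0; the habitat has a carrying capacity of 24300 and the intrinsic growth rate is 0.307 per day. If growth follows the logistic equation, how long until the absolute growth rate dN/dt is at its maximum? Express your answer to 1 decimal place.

7.7 days

Logistic growth is fastest at N = K/2 = 12150.
A = (K − N₀)/N₀ = 10.544. Set K/(1 + A·e^(−rt)) = K/2 → A·e^(−rt) = 1.
e^(−0.307t) = 1/10.544 = 0.0948412, so t = ln(10.544)/0.307 = 2.3556/0.307 = 7.6728.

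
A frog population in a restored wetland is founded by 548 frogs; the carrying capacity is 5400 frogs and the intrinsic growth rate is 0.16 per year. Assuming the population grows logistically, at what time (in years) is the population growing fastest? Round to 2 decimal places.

13.63 years

Logistic growth is fastest at N = K/2 = 2700.
A = (K − N₀)/N₀ = 8.854. Set K/(1 + A·e^(−rt)) = K/2 → A·e^(−rt) = 1.
e^(−0.16t) = 1/8.854 = 0.112943, so t = ln(8.854)/0.16 = 2.1809/0.16 = 13.63.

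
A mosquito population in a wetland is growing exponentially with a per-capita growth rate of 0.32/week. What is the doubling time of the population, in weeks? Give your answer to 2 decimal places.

Doubling time t_d = ln(2)/r = 0.6931/0.32 = 2.1661.

2.17 weeks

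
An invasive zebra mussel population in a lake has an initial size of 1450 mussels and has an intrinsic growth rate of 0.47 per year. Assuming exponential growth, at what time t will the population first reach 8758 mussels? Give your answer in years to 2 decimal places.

Set N₀·e^(rt) = 8758: e^(0.47·t) = 8758/1450 = 6.04.
0.47·t = ln(6.04) = 1.7984, so t = 1.7984/0.47 = 3.8264.

3.83 years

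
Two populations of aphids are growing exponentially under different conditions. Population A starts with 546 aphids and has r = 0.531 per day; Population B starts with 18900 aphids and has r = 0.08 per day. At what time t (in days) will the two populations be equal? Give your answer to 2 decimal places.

7.86 days

Set 546·e^(0.531t) = 18900·e^(0.08t).
e^((0.531 − 0.08)t) = 18900/546 → e^(0.451·t) = 34.615.
0.451·t = ln(34.615) = 3.5443, so t = 3.5443/0.451 = 7.8588.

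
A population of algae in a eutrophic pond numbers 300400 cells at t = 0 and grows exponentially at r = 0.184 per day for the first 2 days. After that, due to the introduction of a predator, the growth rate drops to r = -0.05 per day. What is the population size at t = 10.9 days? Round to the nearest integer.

278137 cells

Phase 1: N(2) = 300400·e^(0.184×2) = 300400·e^0.368 = 434031.
Phase 2 runs for 10.9 − 2 = 8.9 days at r = -0.05.
N(10.9) = 434031·e^(-0.05×8.9) = 434031·e^-0.445 = 278137.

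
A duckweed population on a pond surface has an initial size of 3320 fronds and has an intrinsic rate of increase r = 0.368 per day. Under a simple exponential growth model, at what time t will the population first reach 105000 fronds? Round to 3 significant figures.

Set N₀·e^(rt) = 105000: e^(0.368·t) = 105000/3320 = 31.627.
0.368·t = ln(31.627) = 3.454, so t = 3.454/0.368 = 9.3859.

9.39 days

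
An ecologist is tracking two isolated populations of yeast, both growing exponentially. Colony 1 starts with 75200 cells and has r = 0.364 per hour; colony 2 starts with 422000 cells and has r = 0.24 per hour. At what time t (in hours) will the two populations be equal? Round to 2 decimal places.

Set 75200·e^(0.364t) = 422000·e^(0.24t).
e^((0.364 − 0.24)t) = 422000/75200 → e^(0.124·t) = 5.6117.
0.124·t = ln(5.6117) = 1.7249, so t = 1.7249/0.124 = 13.91.

13.91 hours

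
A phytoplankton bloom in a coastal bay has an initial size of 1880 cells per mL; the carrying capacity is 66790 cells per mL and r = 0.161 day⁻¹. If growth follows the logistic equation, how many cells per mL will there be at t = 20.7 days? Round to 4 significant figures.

A = (K − N₀)/N₀ = (66790 − 1880)/1880 = 34.527.
N(t) = K/(1 + A·e^(−rt)) = 66790/(1 + 34.527×e^(−0.161×20.7)).
e^(−3.333) = 0.035697; denominator = 1 + 34.527×0.035697 = 2.2325.
N = 66790/2.2325 = 29917.4.

29920 cells per mL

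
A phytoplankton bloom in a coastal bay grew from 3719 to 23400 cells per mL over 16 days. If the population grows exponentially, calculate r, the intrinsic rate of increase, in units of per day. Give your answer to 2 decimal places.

From N(t) = N₀·e^(rt): e^(r·16) = 23400/3719 = 6.292.
r·16 = ln(6.292) = 1.8393, so r = 1.8393/16 = 0.11496.

0.11 per day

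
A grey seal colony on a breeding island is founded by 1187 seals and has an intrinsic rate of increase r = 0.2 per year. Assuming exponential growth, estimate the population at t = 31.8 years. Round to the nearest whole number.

N(t) = N₀·e^(rt) = 1187 × e^(0.2×31.8) = 1187 × e^6.36.
e^6.36 ≈ 578.25, so N ≈ 1187 × 578.25 = 686378.

686378 seals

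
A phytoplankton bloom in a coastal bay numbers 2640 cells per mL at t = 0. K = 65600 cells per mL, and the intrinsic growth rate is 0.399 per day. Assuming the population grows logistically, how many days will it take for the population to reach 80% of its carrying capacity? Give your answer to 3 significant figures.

11.4 days

A = (K − N₀)/N₀ = (65600 − 2640)/2640 = 23.848.
Solve 65600/(1 + 23.848·e^(−0.399t)) = 52480: 1 + 23.848·e^(−0.399t) = 1.25, so e^(−0.399t) = 0.0104828.
−0.399·t = ln(0.0104828) = -4.558, so t = 4.558/0.399 = 11.424.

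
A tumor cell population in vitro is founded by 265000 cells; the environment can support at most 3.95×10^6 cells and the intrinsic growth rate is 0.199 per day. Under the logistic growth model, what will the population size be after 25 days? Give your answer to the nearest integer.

A = (K − N₀)/N₀ = (3.95×10^6 − 265000)/265000 = 13.906.
N(t) = K/(1 + A·e^(−rt)) = 3.95×10^6/(1 + 13.906×e^(−0.199×25)).
e^(−4.975) = 0.0069085; denominator = 1 + 13.906×0.0069085 = 1.0961.
N = 3.95×10^6/1.0961 = 3.603793×10^6.

3603793 cells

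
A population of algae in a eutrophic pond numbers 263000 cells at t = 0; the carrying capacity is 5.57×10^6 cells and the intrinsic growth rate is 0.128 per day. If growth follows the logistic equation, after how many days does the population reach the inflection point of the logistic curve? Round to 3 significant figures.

Logistic growth is fastest at N = K/2 = 2.785×10^6.
A = (K − N₀)/N₀ = 20.179. Set K/(1 + A·e^(−rt)) = K/2 → A·e^(−rt) = 1.
e^(−0.128t) = 1/20.179 = 0.0495572, so t = ln(20.179)/0.128 = 3.0046/0.128 = 23.474.

23.5 days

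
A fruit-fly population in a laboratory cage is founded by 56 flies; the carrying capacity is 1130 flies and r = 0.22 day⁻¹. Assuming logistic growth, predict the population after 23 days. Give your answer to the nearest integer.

A = (K − N₀)/N₀ = (1130 − 56)/56 = 19.179.
N(t) = K/(1 + A·e^(−rt)) = 1130/(1 + 19.179×e^(−0.22×23)).
e^(−5.06) = 0.0063456; denominator = 1 + 19.179×0.0063456 = 1.1217.
N = 1130/1.1217 = 1007.4.

1007 flies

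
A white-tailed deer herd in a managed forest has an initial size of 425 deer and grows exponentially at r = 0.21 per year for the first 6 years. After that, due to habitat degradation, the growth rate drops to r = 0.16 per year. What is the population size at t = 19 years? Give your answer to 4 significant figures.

Phase 1: N(6) = 425·e^(0.21×6) = 425·e^1.26 = 1498.3.
Phase 2 runs for 19 − 6 = 13 years at r = 0.16.
N(19) = 1498.3·e^(0.16×13) = 1498.3·e^2.08 = 11993.1.

11990 deer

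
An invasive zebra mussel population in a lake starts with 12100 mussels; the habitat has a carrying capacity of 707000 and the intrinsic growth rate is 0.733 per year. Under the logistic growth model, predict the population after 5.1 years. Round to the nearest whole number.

A = (K − N₀)/N₀ = (707000 − 12100)/12100 = 57.43.
N(t) = K/(1 + A·e^(−rt)) = 707000/(1 + 57.43×e^(−0.733×5.1)).
e^(−3.738) = 0.023795; denominator = 1 + 57.43×0.023795 = 2.3665.
N = 707000/2.3665 = 298752.

298752 mussels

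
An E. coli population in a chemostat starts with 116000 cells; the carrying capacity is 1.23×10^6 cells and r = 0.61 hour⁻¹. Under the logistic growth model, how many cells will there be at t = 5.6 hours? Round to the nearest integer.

A = (K − N₀)/N₀ = (1.23×10^6 − 116000)/116000 = 9.6034.
N(t) = K/(1 + A·e^(−rt)) = 1.23×10^6/(1 + 9.6034×e^(−0.61×5.6)).
e^(−3.416) = 0.032844; denominator = 1 + 9.6034×0.032844 = 1.3154.
N = 1.23×10^6/1.3154 = 935069.

935069 cells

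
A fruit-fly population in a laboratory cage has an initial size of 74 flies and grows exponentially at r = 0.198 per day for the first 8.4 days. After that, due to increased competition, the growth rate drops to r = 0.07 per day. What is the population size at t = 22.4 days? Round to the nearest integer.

Phase 1: N(8.4) = 74·e^(0.198×8.4) = 74·e^1.663 = 390.436.
Phase 2 runs for 22.4 − 8.4 = 14 days at r = 0.07.
N(22.4) = 390.436·e^(0.07×14) = 390.436·e^0.98 = 1040.3.

1040 flies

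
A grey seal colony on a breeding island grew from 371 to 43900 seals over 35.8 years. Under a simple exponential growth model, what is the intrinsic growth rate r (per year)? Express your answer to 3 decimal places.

From N(t) = N₀·e^(rt): e^(r·35.8) = 43900/371 = 118.33.
r·35.8 = ln(118.33) = 4.7735, so r = 4.7735/35.8 = 0.13334.

0.133 per year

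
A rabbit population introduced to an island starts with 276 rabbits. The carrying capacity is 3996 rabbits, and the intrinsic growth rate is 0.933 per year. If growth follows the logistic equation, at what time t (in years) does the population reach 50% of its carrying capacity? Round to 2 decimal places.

A = (K − N₀)/N₀ = (3996 − 276)/276 = 13.478.
Solve 3996/(1 + 13.478·e^(−0.933t)) = 1998: 1 + 13.478·e^(−0.933t) = 2, so e^(−0.933t) = 0.0741935.
−0.933·t = ln(0.0741935) = -2.6011, so t = 2.6011/0.933 = 2.7879.

2.79 years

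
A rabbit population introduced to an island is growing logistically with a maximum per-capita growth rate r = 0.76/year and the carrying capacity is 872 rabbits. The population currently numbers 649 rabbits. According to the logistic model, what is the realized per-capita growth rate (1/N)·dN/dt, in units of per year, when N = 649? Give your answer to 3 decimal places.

(1/N)·dN/dt = r(1 − N/K) = 0.76 × (1 − 649/872).
= 0.76 × 0.25573 = 0.19436.

0.194 per year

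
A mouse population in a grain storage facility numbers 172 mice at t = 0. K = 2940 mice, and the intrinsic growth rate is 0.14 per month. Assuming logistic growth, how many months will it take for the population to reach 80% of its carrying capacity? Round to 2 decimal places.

29.75 months

A = (K − N₀)/N₀ = (2940 − 172)/172 = 16.093.
Solve 2940/(1 + 16.093·e^(−0.14t)) = 2352: 1 + 16.093·e^(−0.14t) = 1.25, so e^(−0.14t) = 0.0155347.
−0.14·t = ln(0.0155347) = -4.1647, so t = 4.1647/0.14 = 29.748.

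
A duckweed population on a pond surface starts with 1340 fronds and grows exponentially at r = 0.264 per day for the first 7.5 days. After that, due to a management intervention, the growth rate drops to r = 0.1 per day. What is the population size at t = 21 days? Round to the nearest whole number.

37437 fronds

Phase 1: N(7.5) = 1340·e^(0.264×7.5) = 1340·e^1.98 = 9705.28.
Phase 2 runs for 21 − 7.5 = 13.5 days at r = 0.1.
N(21) = 9705.28·e^(0.1×13.5) = 9705.28·e^1.35 = 37437.4.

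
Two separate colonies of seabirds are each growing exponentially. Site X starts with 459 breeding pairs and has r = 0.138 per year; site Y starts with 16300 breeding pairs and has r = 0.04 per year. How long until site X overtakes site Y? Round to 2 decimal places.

Set 459·e^(0.138t) = 16300·e^(0.04t).
e^((0.138 − 0.04)t) = 16300/459 → e^(0.098·t) = 35.512.
0.098·t = ln(35.512) = 3.5699, so t = 3.5699/0.098 = 36.427.

36.43 years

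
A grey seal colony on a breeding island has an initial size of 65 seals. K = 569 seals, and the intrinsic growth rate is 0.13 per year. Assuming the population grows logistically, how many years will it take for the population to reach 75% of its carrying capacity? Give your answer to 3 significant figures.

A = (K − N₀)/N₀ = (569 − 65)/65 = 7.7538.
Solve 569/(1 + 7.7538·e^(−0.13t)) = 426.75: 1 + 7.7538·e^(−0.13t) = 1.3333, so e^(−0.13t) = 0.0429894.
−0.13·t = ln(0.0429894) = -3.1468, so t = 3.1468/0.13 = 24.206.

24.2 years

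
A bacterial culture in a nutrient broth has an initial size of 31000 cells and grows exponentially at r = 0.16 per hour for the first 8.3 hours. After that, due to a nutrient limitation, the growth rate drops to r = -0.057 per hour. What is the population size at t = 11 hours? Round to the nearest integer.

Phase 1: N(8.3) = 31000·e^(0.16×8.3) = 31000·e^1.328 = 116978.
Phase 2 runs for 11 − 8.3 = 2.7 hours at r = -0.057.
N(11) = 116978·e^(-0.057×2.7) = 116978·e^-0.1539 = 100292.

100292 cells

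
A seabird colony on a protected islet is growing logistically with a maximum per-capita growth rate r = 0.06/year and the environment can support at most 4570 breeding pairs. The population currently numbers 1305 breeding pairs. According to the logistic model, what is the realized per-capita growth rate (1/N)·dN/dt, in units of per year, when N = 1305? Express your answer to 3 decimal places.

0.043 per year

(1/N)·dN/dt = r(1 − N/K) = 0.06 × (1 − 1305/4570).
= 0.06 × 0.71444 = 0.042867.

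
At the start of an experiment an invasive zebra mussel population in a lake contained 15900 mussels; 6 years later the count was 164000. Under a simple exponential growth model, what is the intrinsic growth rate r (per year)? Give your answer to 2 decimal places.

From N(t) = N₀·e^(rt): e^(r·6) = 164000/15900 = 10.314.
r·6 = ln(10.314) = 2.3335, so r = 2.3335/6 = 0.38892.

0.39 per year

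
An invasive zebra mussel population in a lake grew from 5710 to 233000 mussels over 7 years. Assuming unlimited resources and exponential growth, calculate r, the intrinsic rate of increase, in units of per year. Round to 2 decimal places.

From N(t) = N₀·e^(rt): e^(r·7) = 233000/5710 = 40.806.
r·7 = ln(40.806) = 3.7088, so r = 3.7088/7 = 0.52983.

0.53 per year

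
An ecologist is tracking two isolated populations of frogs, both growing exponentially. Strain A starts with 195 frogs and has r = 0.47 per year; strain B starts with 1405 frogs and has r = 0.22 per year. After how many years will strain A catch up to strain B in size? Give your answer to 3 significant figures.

7.90 years

Set 195·e^(0.47t) = 1405·e^(0.22t).
e^((0.47 − 0.22)t) = 1405/195 → e^(0.25·t) = 7.2051.
0.25·t = ln(7.2051) = 1.9748, so t = 1.9748/0.25 = 7.8992.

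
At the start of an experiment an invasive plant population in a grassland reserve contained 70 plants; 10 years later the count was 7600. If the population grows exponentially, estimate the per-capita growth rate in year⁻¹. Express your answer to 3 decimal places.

0.469 per year

From N(t) = N₀·e^(rt): e^(r·10) = 7600/70 = 108.57.
r·10 = ln(108.57) = 4.6874, so r = 4.6874/10 = 0.46874.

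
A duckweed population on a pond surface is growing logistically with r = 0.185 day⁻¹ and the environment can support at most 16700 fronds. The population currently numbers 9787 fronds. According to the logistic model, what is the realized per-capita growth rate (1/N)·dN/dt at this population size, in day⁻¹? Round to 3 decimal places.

(1/N)·dN/dt = r(1 − N/K) = 0.185 × (1 − 9787/16700).
= 0.185 × 0.41395 = 0.076581.

0.077 per day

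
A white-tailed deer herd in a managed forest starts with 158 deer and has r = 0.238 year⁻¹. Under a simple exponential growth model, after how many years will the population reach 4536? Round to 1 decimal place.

Set N₀·e^(rt) = 4536: e^(0.238·t) = 4536/158 = 28.709.
0.238·t = ln(28.709) = 3.3572, so t = 3.3572/0.238 = 14.106.

14.1 years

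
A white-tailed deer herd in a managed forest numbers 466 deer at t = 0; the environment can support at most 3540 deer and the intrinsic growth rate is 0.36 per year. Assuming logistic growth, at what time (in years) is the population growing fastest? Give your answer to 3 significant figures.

5.24 years

Logistic growth is fastest at N = K/2 = 1770.
A = (K − N₀)/N₀ = 6.5966. Set K/(1 + A·e^(−rt)) = K/2 → A·e^(−rt) = 1.
e^(−0.36t) = 1/6.5966 = 0.151594, so t = ln(6.5966)/0.36 = 1.8865/0.36 = 5.2404.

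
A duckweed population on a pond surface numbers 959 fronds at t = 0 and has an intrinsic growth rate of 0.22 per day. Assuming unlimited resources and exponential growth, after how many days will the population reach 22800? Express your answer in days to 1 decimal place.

14.4 days

Set N₀·e^(rt) = 22800: e^(0.22·t) = 22800/959 = 23.775.
0.22·t = ln(23.775) = 3.1686, so t = 3.1686/0.22 = 14.403.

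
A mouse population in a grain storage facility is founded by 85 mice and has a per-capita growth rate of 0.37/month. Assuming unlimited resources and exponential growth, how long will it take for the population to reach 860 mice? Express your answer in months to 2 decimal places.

6.25 months

Set N₀·e^(rt) = 860: e^(0.37·t) = 860/85 = 10.118.
0.37·t = ln(10.118) = 2.3143, so t = 2.3143/0.37 = 6.2548.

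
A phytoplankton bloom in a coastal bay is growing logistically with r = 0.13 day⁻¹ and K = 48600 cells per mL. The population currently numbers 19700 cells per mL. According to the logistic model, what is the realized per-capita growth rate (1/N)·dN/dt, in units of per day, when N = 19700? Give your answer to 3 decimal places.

0.077 per day

(1/N)·dN/dt = r(1 − N/K) = 0.13 × (1 − 19700/48600).
= 0.13 × 0.59465 = 0.077305.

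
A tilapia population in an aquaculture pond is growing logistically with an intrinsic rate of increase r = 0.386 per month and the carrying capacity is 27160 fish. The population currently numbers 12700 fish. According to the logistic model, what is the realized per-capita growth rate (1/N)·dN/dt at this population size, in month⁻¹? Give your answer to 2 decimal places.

0.21 per month

(1/N)·dN/dt = r(1 − N/K) = 0.386 × (1 − 12700/27160).
= 0.386 × 0.5324 = 0.20551.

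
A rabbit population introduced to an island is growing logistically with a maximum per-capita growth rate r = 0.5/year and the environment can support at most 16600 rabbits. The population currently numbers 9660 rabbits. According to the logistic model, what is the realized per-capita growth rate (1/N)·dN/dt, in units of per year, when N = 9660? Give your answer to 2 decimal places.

0.21 per year

(1/N)·dN/dt = r(1 − N/K) = 0.5 × (1 − 9660/16600).
= 0.5 × 0.41807 = 0.20904.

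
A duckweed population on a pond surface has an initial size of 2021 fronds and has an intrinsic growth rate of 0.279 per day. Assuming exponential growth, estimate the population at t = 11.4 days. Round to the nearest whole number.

N(t) = N₀·e^(rt) = 2021 × e^(0.279×11.4) = 2021 × e^3.181.
e^3.181 ≈ 24.061, so N ≈ 2021 × 24.061 = 48627.7.

48628 fronds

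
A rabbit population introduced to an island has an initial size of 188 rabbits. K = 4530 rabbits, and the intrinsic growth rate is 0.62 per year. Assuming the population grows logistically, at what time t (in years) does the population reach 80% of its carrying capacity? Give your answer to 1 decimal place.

7.3 years

A = (K − N₀)/N₀ = (4530 − 188)/188 = 23.096.
Solve 4530/(1 + 23.096·e^(−0.62t)) = 3624: 1 + 23.096·e^(−0.62t) = 1.25, so e^(−0.62t) = 0.0108245.
−0.62·t = ln(0.0108245) = -4.5259, so t = 4.5259/0.62 = 7.2999.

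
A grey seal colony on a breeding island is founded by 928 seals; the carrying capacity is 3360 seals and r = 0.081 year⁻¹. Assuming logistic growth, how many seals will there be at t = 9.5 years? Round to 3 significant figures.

1520 seals

A = (K − N₀)/N₀ = (3360 − 928)/928 = 2.6207.
N(t) = K/(1 + A·e^(−rt)) = 3360/(1 + 2.6207×e^(−0.081×9.5)).
e^(−0.7695) = 0.46324; denominator = 1 + 2.6207×0.46324 = 2.214.
N = 3360/2.214 = 1517.6.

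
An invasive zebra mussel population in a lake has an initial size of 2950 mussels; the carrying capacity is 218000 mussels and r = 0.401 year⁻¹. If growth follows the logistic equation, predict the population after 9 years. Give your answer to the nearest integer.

A = (K − N₀)/N₀ = (218000 − 2950)/2950 = 72.898.
N(t) = K/(1 + A·e^(−rt)) = 218000/(1 + 72.898×e^(−0.401×9)).
e^(−3.609) = 0.027079; denominator = 1 + 72.898×0.027079 = 2.974.
N = 218000/2.974 = 73301.8.

73302 mussels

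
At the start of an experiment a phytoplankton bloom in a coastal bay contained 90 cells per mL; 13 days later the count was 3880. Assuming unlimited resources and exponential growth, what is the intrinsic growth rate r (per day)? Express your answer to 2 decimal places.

0.29 per day

From N(t) = N₀·e^(rt): e^(r·13) = 3880/90 = 43.111.
r·13 = ln(43.111) = 3.7638, so r = 3.7638/13 = 0.28952.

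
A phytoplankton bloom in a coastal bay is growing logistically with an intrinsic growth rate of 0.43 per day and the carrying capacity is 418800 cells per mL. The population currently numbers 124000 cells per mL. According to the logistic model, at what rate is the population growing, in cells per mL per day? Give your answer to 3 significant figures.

37500 cells per mL per day

dN/dt = rN(1 − N/K) = 0.43 × 124000 × (1 − 124000/418800).
1 − 124000/418800 = 0.70392; dN/dt = 0.43 × 124000 × 0.70392 = 37533.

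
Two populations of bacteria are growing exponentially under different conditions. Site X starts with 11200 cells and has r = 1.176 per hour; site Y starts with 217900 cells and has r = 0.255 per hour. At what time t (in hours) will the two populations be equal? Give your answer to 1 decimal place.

3.2 hours

Set 11200·e^(1.176t) = 217900·e^(0.255t).
e^((1.176 − 0.255)t) = 217900/11200 → e^(0.921·t) = 19.455.
0.921·t = ln(19.455) = 2.9681, so t = 2.9681/0.921 = 3.2227.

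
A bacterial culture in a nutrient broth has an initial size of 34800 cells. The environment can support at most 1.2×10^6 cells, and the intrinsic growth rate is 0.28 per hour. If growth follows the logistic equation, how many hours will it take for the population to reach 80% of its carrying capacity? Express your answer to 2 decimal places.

A = (K − N₀)/N₀ = (1.2×10^6 − 34800)/34800 = 33.483.
Solve 1.2×10^6/(1 + 33.483·e^(−0.28t)) = 960000: 1 + 33.483·e^(−0.28t) = 1.25, so e^(−0.28t) = 0.00746653.
−0.28·t = ln(0.00746653) = -4.8973, so t = 4.8973/0.28 = 17.49.

17.49 hours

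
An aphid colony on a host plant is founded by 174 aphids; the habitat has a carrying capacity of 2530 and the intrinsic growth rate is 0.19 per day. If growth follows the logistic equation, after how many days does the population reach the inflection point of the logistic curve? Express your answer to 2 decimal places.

13.71 days

Logistic growth is fastest at N = K/2 = 1265.
A = (K − N₀)/N₀ = 13.54. Set K/(1 + A·e^(−rt)) = K/2 → A·e^(−rt) = 1.
e^(−0.19t) = 1/13.54 = 0.073854, so t = ln(13.54)/0.19 = 2.6057/0.19 = 13.714.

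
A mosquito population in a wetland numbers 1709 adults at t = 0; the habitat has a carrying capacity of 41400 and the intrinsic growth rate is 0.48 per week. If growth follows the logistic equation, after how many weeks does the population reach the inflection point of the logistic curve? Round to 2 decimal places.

6.55 weeks

Logistic growth is fastest at N = K/2 = 20700.
A = (K − N₀)/N₀ = 23.225. Set K/(1 + A·e^(−rt)) = K/2 → A·e^(−rt) = 1.
e^(−0.48t) = 1/23.225 = 0.0430576, so t = ln(23.225)/0.48 = 3.1452/0.48 = 6.5525.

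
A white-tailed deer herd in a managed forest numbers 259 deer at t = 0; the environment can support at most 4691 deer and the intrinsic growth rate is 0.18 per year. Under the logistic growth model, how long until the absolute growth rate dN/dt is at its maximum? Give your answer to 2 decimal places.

15.78 years

Logistic growth is fastest at N = K/2 = 2345.5.
A = (K − N₀)/N₀ = 17.112. Set K/(1 + A·e^(−rt)) = K/2 → A·e^(−rt) = 1.
e^(−0.18t) = 1/17.112 = 0.0584386, so t = ln(17.112)/0.18 = 2.8398/0.18 = 15.777.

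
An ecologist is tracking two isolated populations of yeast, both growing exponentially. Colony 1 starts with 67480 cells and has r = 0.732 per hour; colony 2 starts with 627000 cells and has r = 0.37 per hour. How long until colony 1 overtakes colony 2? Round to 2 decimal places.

6.16 hours

Set 67480·e^(0.732t) = 627000·e^(0.37t).
e^((0.732 − 0.37)t) = 627000/67480 → e^(0.362·t) = 9.2916.
0.362·t = ln(9.2916) = 2.2291, so t = 2.2291/0.362 = 6.1578.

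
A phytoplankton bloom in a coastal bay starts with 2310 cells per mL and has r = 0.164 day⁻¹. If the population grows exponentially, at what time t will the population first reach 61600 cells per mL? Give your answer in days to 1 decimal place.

20.0 days

Set N₀·e^(rt) = 61600: e^(0.164·t) = 61600/2310 = 26.667.
0.164·t = ln(26.667) = 3.2834, so t = 3.2834/0.164 = 20.021.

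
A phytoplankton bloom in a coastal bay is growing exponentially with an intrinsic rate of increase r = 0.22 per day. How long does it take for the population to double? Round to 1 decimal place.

Doubling time t_d = ln(2)/r = 0.6931/0.22 = 3.1507.

3.2 days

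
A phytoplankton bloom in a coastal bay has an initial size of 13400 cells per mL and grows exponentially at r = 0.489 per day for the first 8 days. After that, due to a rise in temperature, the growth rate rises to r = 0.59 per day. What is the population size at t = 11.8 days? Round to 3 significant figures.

Phase 1: N(8) = 13400·e^(0.489×8) = 13400·e^3.912 = 669985.
Phase 2 runs for 11.8 − 8 = 3.8 days at r = 0.59.
N(11.8) = 669985·e^(0.59×3.8) = 669985·e^2.242 = 6.305987×10^6.

6310000 cells per mL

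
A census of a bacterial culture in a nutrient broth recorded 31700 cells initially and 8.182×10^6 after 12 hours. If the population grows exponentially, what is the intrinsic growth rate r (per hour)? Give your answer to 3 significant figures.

From N(t) = N₀·e^(rt): e^(r·12) = 8.182×10^6/31700 = 258.11.
r·12 = ln(258.11) = 5.5534, so r = 5.5534/12 = 0.46278.

0.463 per hour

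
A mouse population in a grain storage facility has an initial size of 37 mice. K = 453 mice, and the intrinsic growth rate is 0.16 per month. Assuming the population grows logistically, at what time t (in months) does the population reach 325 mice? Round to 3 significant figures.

A = (K − N₀)/N₀ = (453 − 37)/37 = 11.243.
Solve 453/(1 + 11.243·e^(−0.16t)) = 325: 1 + 11.243·e^(−0.16t) = 1.3938, so e^(−0.16t) = 0.0350296.
−0.16·t = ln(0.0350296) = -3.3516, so t = 3.3516/0.16 = 20.947.

20.9 months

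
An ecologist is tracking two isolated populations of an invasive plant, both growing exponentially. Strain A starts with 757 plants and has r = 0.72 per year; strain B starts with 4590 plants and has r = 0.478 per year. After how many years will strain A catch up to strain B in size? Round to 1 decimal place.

7.4 years

Set 757·e^(0.72t) = 4590·e^(0.478t).
e^((0.72 − 0.478)t) = 4590/757 → e^(0.242·t) = 6.0634.
0.242·t = ln(6.0634) = 1.8023, so t = 1.8023/0.242 = 7.4474.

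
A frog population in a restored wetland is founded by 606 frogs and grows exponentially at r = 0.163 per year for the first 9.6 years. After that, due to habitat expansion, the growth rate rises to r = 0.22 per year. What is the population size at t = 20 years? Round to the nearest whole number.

Phase 1: N(9.6) = 606·e^(0.163×9.6) = 606·e^1.565 = 2897.72.
Phase 2 runs for 20 − 9.6 = 10.4 years at r = 0.22.
N(20) = 2897.72·e^(0.22×10.4) = 2897.72·e^2.288 = 28557.6.

28558 frogs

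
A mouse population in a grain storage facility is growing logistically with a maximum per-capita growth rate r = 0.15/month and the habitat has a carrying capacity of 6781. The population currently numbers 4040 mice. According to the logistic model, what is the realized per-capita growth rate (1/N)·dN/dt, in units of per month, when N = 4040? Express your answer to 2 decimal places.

(1/N)·dN/dt = r(1 − N/K) = 0.15 × (1 − 4040/6781).
= 0.15 × 0.40422 = 0.060633.

0.06 per month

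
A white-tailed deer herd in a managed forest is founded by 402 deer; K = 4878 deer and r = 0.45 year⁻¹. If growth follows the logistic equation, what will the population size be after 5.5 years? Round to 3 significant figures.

2520 deer

A = (K − N₀)/N₀ = (4878 − 402)/402 = 11.134.
N(t) = K/(1 + A·e^(−rt)) = 4878/(1 + 11.134×e^(−0.45×5.5)).
e^(−2.475) = 0.084163; denominator = 1 + 11.134×0.084163 = 1.9371.
N = 4878/1.9371 = 2518.2.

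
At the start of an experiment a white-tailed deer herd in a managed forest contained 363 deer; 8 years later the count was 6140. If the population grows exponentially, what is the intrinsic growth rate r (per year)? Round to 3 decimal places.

0.354 per year

From N(t) = N₀·e^(rt): e^(r·8) = 6140/363 = 16.915.
r·8 = ln(16.915) = 2.8282, so r = 2.8282/8 = 0.35352.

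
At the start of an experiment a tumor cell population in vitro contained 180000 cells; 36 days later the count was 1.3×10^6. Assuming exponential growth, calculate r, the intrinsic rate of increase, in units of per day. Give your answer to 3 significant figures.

From N(t) = N₀·e^(rt): e^(r·36) = 1.3×10^6/180000 = 7.2222.
r·36 = ln(7.2222) = 1.9772, so r = 1.9772/36 = 0.054921.

0.0549 per day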